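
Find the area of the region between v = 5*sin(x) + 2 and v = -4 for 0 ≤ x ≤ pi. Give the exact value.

10 + 6*pi

On [0, pi], (5*sin(x) + 2) - (-4) = 5*sin(x) + 6 is ≥ 0 throughout, so the area is a single integral of |5*sin(x) + 6|.
∫[0,pi] (5*sin(x) + 6) dx = 10 + 6*pi.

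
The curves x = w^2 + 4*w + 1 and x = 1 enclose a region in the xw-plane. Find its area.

Both boundary curves give x as a function of w, so integrate with respect to w. Setting them equal: w^2 + 4*w = 0, i.e. w*(w + 4) = 0, so they meet at w = -4, 0.
For w in [-4, 0], x = w^2 + 4*w + 1 is on the left; area = ∫[-4,0] (-(w^2 + 4*w)) dw = 32/3.

32/3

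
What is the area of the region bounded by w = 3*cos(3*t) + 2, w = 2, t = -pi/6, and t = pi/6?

On [-pi/6, pi/6], (3*cos(3*t) + 2) - (2) = 3*cos(3*t) is ≥ 0 throughout, so the area is a single integral of |3*cos(3*t)|.
∫[-pi/6,pi/6] (3*cos(3*t)) dt = 2.

2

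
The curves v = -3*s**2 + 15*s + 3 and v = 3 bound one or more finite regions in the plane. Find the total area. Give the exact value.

Set the curves equal: -3*s**2 + 15*s + 3 = 3, so -3*s**2 + 15*s = 0, which factors as -3*s*(s - 5) = 0. The curves meet at s = 0, 5.
On [0, 5], v = -3*s**2 + 15*s + 3 is on top; that piece has area ∫[0,5] (-3*s**2 + 15*s) ds = 125/2.

125/2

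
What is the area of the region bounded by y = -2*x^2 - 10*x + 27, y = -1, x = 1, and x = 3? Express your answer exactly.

18

The difference (-2*x^2 - 10*x + 27) - (-1) = -2*x^2 - 10*x + 28 changes sign at x = 2 inside [1, 3], so split the integral there.
∫[1,2] (-2*x^2 - 10*x + 28) dx = 25/3.
∫[2,3] (-2*x^2 - 10*x + 28) dx = -29/3; the area of that piece is 29/3.
Total area = 25/3 + 29/3 = 18.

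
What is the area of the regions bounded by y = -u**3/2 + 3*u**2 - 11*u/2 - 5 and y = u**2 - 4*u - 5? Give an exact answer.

Set the curves equal: -u**3/2 + 3*u**2 - 11*u/2 - 5 = u**2 - 4*u - 5, so -u**3/2 + 2*u**2 - 3*u/2 = 0, which factors as -u*(u - 3)*(u - 1)/2 = 0. The curves meet at u = 0, 1, 3.
On [0, 1], y = u**2 - 4*u - 5 is on top; that piece has area ∫[0,1] (-(-u**3/2 + 2*u**2 - 3*u/2)) du = 5/24.
On [1, 3], y = -u**3/2 + 3*u**2 - 11*u/2 - 5 is on top; that piece has area ∫[1,3] (-u**3/2 + 2*u**2 - 3*u/2) du = 4/3.
Total enclosed area = 5/24 + 4/3 = 37/24.

37/24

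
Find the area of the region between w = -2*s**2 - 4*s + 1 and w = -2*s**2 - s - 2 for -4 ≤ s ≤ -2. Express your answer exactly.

24

On [-4, -2], (-2*s**2 - 4*s + 1) - (-2*s**2 - s - 2) = -3*s + 3 is ≥ 0 throughout, so the area is a single integral of |-3*s + 3|.
∫[-4,-2] (-3*s + 3) ds = 24.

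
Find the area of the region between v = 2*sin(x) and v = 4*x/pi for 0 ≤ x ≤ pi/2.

2 - pi/2

On [0, pi/2], (2*sin(x)) - (4*x/pi) = -4*x/pi + 2*sin(x) is ≥ 0 throughout, so the area is a single integral of |-4*x/pi + 2*sin(x)|.
∫[0,pi/2] (-4*x/pi + 2*sin(x)) dx = 2 - pi/2.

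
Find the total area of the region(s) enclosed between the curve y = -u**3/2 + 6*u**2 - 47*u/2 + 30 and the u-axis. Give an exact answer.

The curve meets the u-axis where -u**3/2 + 6*u**2 - 47*u/2 + 30 = 0, i.e. -(u - 5)*(u - 4)*(u - 3)/2 = 0, at u = 3, 4, 5.
On [3, 4] the curve lies below the axis; ∫[3,4] (-u**3/2 + 6*u**2 - 47*u/2 + 30) du = -1/8, giving area 1/8.
On [4, 5] the curve lies above the axis; ∫[4,5] (-u**3/2 + 6*u**2 - 47*u/2 + 30) du = 1/8, giving area 1/8.
Total area = 1/8 + 1/8 = 1/4.

1/4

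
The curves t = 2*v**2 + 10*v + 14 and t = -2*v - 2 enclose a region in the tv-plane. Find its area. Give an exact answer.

8/3

Both boundary curves give t as a function of v, so integrate with respect to v. Setting them equal: 2*v**2 + 12*v + 16 = 0, i.e. 2*(v + 2)*(v + 4) = 0, so they meet at v = -4, -2.
For v in [-4, -2], t = 2*v**2 + 10*v + 14 is on the left; area = ∫[-4,-2] (-(2*v**2 + 12*v + 16)) dv = 8/3.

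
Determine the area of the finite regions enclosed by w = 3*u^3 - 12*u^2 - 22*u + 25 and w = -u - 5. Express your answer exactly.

937/4

Set the curves equal: 3*u^3 - 12*u^2 - 22*u + 25 = -u - 5, so 3*u^3 - 12*u^2 - 21*u + 30 = 0, which factors as 3*(u - 5)*(u - 1)*(u + 2) = 0. The curves meet at u = -2, 1, 5.
On [-2, 1], w = 3*u^3 - 12*u^2 - 22*u + 25 is on top; that piece has area ∫[-2,1] (3*u^3 - 12*u^2 - 21*u + 30) du = 297/4.
On [1, 5], w = -u - 5 is on top; that piece has area ∫[1,5] (-(3*u^3 - 12*u^2 - 21*u + 30)) du = 160.
Total enclosed area = 297/4 + 160 = 937/4.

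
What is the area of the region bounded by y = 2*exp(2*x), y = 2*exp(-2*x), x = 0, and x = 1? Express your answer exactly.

On [0, 1], (2*exp(2*x)) - (2*exp(-2*x)) = 2*exp(2*x) - 2*exp(-2*x) is ≥ 0 throughout, so the area is a single integral of |2*exp(2*x) - 2*exp(-2*x)|.
∫[0,1] (2*exp(2*x) - 2*exp(-2*x)) dx = -2 + exp(-2) + exp(2).

-2 + exp(-2) + exp(2)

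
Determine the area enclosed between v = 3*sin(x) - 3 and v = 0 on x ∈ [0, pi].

On [0, pi], (3*sin(x) - 3) - (0) = 3*sin(x) - 3 is ≤ 0 throughout, so the area is a single integral of |3*sin(x) - 3|.
∫[0,pi] (3*sin(x) - 3) dx = 6 - 3*pi; the area of that piece is -6 + 3*pi.

-6 + 3*pi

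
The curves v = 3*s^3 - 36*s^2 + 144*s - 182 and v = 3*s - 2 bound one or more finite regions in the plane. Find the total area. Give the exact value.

3/2

Set the curves equal: 3*s^3 - 36*s^2 + 144*s - 182 = 3*s - 2, so 3*s^3 - 36*s^2 + 141*s - 180 = 0, which factors as 3*(s - 5)*(s - 4)*(s - 3) = 0. The curves meet at s = 3, 4, 5.
On [3, 4], v = 3*s^3 - 36*s^2 + 144*s - 182 is on top; that piece has area ∫[3,4] (3*s^3 - 36*s^2 + 141*s - 180) ds = 3/4.
On [4, 5], v = 3*s - 2 is on top; that piece has area ∫[4,5] (-(3*s^3 - 36*s^2 + 141*s - 180)) ds = 3/4.
Total enclosed area = 3/4 + 3/4 = 3/2.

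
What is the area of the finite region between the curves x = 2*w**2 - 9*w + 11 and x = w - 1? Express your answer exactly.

Both boundary curves give x as a function of w, so integrate with respect to w. Setting them equal: 2*w**2 - 10*w + 12 = 0, i.e. 2*(w - 3)*(w - 2) = 0, so they meet at w = 2, 3.
For w in [2, 3], x = 2*w**2 - 9*w + 11 is on the left; area = ∫[2,3] (-(2*w**2 - 10*w + 12)) dw = 1/3.

1/3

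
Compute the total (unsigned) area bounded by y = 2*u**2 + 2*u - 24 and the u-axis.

The curve meets the u-axis where 2*u**2 + 2*u - 24 = 0, i.e. 2*(u - 3)*(u + 4) = 0, at u = -4, 3.
On [-4, 3] the curve lies below the axis; ∫[-4,3] (2*u**2 + 2*u - 24) du = -343/3, giving area 343/3.

343/3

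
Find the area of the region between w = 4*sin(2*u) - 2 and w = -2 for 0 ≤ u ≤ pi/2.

On [0, pi/2], (4*sin(2*u) - 2) - (-2) = 4*sin(2*u) is ≥ 0 throughout, so the area is a single integral of |4*sin(2*u)|.
∫[0,pi/2] (4*sin(2*u)) du = 4.

4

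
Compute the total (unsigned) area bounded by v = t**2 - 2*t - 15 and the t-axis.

256/3

The curve meets the t-axis where t**2 - 2*t - 15 = 0, i.e. (t - 5)*(t + 3) = 0, at t = -3, 5.
On [-3, 5] the curve lies below the axis; ∫[-3,5] (t**2 - 2*t - 15) dt = -256/3, giving area 256/3.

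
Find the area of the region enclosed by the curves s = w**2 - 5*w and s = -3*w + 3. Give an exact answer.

Both boundary curves give s as a function of w, so integrate with respect to w. Setting them equal: w**2 - 2*w - 3 = 0, i.e. (w - 3)*(w + 1) = 0, so they meet at w = -1, 3.
For w in [-1, 3], s = w**2 - 5*w is on the left; area = ∫[-1,3] (-(w**2 - 2*w - 3)) dw = 32/3.

32/3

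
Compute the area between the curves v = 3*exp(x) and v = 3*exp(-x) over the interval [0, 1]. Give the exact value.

-6 + 3*exp(-1) + 3*exp(1)

On [0, 1], (3*exp(x)) - (3*exp(-x)) = 3*exp(x) - 3*exp(-x) is ≥ 0 throughout, so the area is a single integral of |3*exp(x) - 3*exp(-x)|.
∫[0,1] (3*exp(x) - 3*exp(-x)) dx = -6 + 3*exp(-1) + 3*exp(1).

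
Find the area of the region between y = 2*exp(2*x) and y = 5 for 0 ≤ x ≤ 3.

-19 - 11*log(2)/2 + log(10)/2 + 9*log(5)/2 + exp(6)

The difference (2*exp(2*x)) - (5) = 2*exp(2*x) - 5 changes sign at x = -log(2)/2 + log(5)/2 inside [0, 3], so split the integral there.
∫[0,-log(2)/2 + log(5)/2] (2*exp(2*x) - 5) dx = log(4*sqrt(10)/125) + 3/2; the area of that piece is -3/2 + log(25*sqrt(10)/8).
∫[-log(2)/2 + log(5)/2,3] (2*exp(2*x) - 5) dx = -35/2 - 5*log(2)/2 + 5*log(5)/2 + exp(6).
Total area = (-3/2 + log(25*sqrt(10)/8)) + (-35/2 - 5*log(2)/2 + 5*log(5)/2 + exp(6)) = -19 - 11*log(2)/2 + log(10)/2 + 9*log(5)/2 + exp(6).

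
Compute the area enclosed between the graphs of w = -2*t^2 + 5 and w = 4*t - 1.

64/3

Set the curves equal: -2*t^2 + 5 = 4*t - 1, so -2*t^2 - 4*t + 6 = 0, which factors as -2*(t - 1)*(t + 3) = 0. The curves meet at t = -3, 1.
On [-3, 1], w = -2*t^2 + 5 is on top; that piece has area ∫[-3,1] (-2*t^2 - 4*t + 6) dt = 64/3.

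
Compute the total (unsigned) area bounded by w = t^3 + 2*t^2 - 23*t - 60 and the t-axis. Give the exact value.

The curve meets the t-axis where t^3 + 2*t^2 - 23*t - 60 = 0, i.e. (t - 5)*(t + 3)*(t + 4) = 0, at t = -4, -3, 5.
On [-4, -3] the curve lies above the axis; ∫[-4,-3] (t^3 + 2*t^2 - 23*t - 60) dt = 17/12, giving area 17/12.
On [-3, 5] the curve lies below the axis; ∫[-3,5] (t^3 + 2*t^2 - 23*t - 60) dt = -1280/3, giving area 1280/3.
Total area = 17/12 + 1280/3 = 5137/12.

5137/12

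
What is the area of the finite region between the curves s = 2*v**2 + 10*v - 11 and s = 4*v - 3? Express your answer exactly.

Both boundary curves give s as a function of v, so integrate with respect to v. Setting them equal: 2*v**2 + 6*v - 8 = 0, i.e. 2*(v - 1)*(v + 4) = 0, so they meet at v = -4, 1.
For v in [-4, 1], s = 2*v**2 + 10*v - 11 is on the left; area = ∫[-4,1] (-(2*v**2 + 6*v - 8)) dv = 125/3.

125/3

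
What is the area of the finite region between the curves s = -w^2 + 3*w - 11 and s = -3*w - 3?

4/3

Both boundary curves give s as a function of w, so integrate with respect to w. Setting them equal: -w^2 + 6*w - 8 = 0, i.e. -(w - 4)*(w - 2) = 0, so they meet at w = 2, 4.
For w in [2, 4], s = -w^2 + 3*w - 11 is on the right; area = ∫[2,4] (-w^2 + 6*w - 8) dw = 4/3.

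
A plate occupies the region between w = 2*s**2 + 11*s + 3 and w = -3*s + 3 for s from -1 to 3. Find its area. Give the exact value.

262/3

The difference (2*s**2 + 11*s + 3) - (-3*s + 3) = 2*s**2 + 14*s changes sign at s = 0 inside [-1, 3], so split the integral there.
∫[-1,0] (2*s**2 + 14*s) ds = -19/3; the area of that piece is 19/3.
∫[0,3] (2*s**2 + 14*s) ds = 81.
Total area = 19/3 + 81 = 262/3.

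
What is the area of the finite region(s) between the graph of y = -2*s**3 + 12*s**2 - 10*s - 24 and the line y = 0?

131/2

The curve meets the s-axis where -2*s**3 + 12*s**2 - 10*s - 24 = 0, i.e. -2*(s - 4)*(s - 3)*(s + 1) = 0, at s = -1, 3, 4.
On [-1, 3] the curve lies below the axis; ∫[-1,3] (-2*s**3 + 12*s**2 - 10*s - 24) ds = -64, giving area 64.
On [3, 4] the curve lies above the axis; ∫[3,4] (-2*s**3 + 12*s**2 - 10*s - 24) ds = 3/2, giving area 3/2.
Total area = 64 + 3/2 = 131/2.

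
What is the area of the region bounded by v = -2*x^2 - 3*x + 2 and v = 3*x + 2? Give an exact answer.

Set the curves equal: -2*x^2 - 3*x + 2 = 3*x + 2, so -2*x^2 - 6*x = 0, which factors as -2*x*(x + 3) = 0. The curves meet at x = -3, 0.
On [-3, 0], v = -2*x^2 - 3*x + 2 is on top; that piece has area ∫[-3,0] (-2*x^2 - 6*x) dx = 9.

9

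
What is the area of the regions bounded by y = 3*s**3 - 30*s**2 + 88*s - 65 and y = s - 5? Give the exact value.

71/2

Set the curves equal: 3*s**3 - 30*s**2 + 88*s - 65 = s - 5, so 3*s**3 - 30*s**2 + 87*s - 60 = 0, which factors as 3*(s - 5)*(s - 4)*(s - 1) = 0. The curves meet at s = 1, 4, 5.
On [1, 4], y = 3*s**3 - 30*s**2 + 88*s - 65 is on top; that piece has area ∫[1,4] (3*s**3 - 30*s**2 + 87*s - 60) ds = 135/4.
On [4, 5], y = s - 5 is on top; that piece has area ∫[4,5] (-(3*s**3 - 30*s**2 + 87*s - 60)) ds = 7/4.
Total enclosed area = 135/4 + 7/4 = 71/2.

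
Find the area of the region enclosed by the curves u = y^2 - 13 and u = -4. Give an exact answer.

36

Both boundary curves give u as a function of y, so integrate with respect to y. Setting them equal: y^2 - 9 = 0, i.e. (y - 3)*(y + 3) = 0, so they meet at y = -3, 3.
For y in [-3, 3], u = y^2 - 13 is on the left; area = ∫[-3,3] (-(y^2 - 9)) dy = 36.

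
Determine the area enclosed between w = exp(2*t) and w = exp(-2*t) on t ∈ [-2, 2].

The difference (exp(2*t)) - (exp(-2*t)) = exp(2*t) - exp(-2*t) changes sign at t = 0 inside [-2, 2], so split the integral there.
∫[-2,0] (exp(2*t) - exp(-2*t)) dt = -exp(4)/2 - exp(-4)/2 + 1; the area of that piece is -1 + exp(-4)/2 + exp(4)/2.
∫[0,2] (exp(2*t) - exp(-2*t)) dt = -1 + exp(-4)/2 + exp(4)/2.
Total area = (-1 + exp(-4)/2 + exp(4)/2) + (-1 + exp(-4)/2 + exp(4)/2) = -2 + exp(-4) + exp(4).

-2 + exp(-4) + exp(4)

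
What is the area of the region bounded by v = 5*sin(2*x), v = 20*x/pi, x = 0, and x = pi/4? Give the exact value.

5/2 - 5*pi/8

On [0, pi/4], (5*sin(2*x)) - (20*x/pi) = -20*x/pi + 5*sin(2*x) is ≥ 0 throughout, so the area is a single integral of |-20*x/pi + 5*sin(2*x)|.
∫[0,pi/4] (-20*x/pi + 5*sin(2*x)) dx = 5/2 - 5*pi/8.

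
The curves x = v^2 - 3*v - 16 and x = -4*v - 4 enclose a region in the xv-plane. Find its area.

343/6

Both boundary curves give x as a function of v, so integrate with respect to v. Setting them equal: v^2 + v - 12 = 0, i.e. (v - 3)*(v + 4) = 0, so they meet at v = -4, 3.
For v in [-4, 3], x = v^2 - 3*v - 16 is on the left; area = ∫[-4,3] (-(v^2 + v - 12)) dv = 343/6.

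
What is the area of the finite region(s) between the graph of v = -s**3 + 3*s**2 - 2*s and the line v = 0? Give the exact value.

The curve meets the s-axis where -s**3 + 3*s**2 - 2*s = 0, i.e. -s*(s - 2)*(s - 1) = 0, at s = 0, 1, 2.
On [0, 1] the curve lies below the axis; ∫[0,1] (-s**3 + 3*s**2 - 2*s) ds = -1/4, giving area 1/4.
On [1, 2] the curve lies above the axis; ∫[1,2] (-s**3 + 3*s**2 - 2*s) ds = 1/4, giving area 1/4.
Total area = 1/4 + 1/4 = 1/2.

1/2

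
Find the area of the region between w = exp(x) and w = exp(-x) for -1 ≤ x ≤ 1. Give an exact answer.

-4 + 2*exp(-1) + 2*exp(1)

The difference (exp(x)) - (exp(-x)) = exp(x) - exp(-x) changes sign at x = 0 inside [-1, 1], so split the integral there.
∫[-1,0] (exp(x) - exp(-x)) dx = -exp(1) - exp(-1) + 2; the area of that piece is -2 + exp(-1) + exp(1).
∫[0,1] (exp(x) - exp(-x)) dx = -2 + exp(-1) + exp(1).
Total area = (-2 + exp(-1) + exp(1)) + (-2 + exp(-1) + exp(1)) = -4 + 2*exp(-1) + 2*exp(1).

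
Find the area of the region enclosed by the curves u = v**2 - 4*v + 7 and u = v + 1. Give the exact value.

Both boundary curves give u as a function of v, so integrate with respect to v. Setting them equal: v**2 - 5*v + 6 = 0, i.e. (v - 3)*(v - 2) = 0, so they meet at v = 2, 3.
For v in [2, 3], u = v**2 - 4*v + 7 is on the left; area = ∫[2,3] (-(v**2 - 5*v + 6)) dv = 1/6.

1/6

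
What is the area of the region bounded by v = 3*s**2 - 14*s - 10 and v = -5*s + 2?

125/2

Set the curves equal: 3*s**2 - 14*s - 10 = -5*s + 2, so 3*s**2 - 9*s - 12 = 0, which factors as 3*(s - 4)*(s + 1) = 0. The curves meet at s = -1, 4.
On [-1, 4], v = -5*s + 2 is on top; that piece has area ∫[-1,4] (-(3*s**2 - 9*s - 12)) ds = 125/2.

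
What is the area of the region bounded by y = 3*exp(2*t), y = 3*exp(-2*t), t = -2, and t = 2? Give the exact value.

-6 + 3*exp(-4) + 3*exp(4)

The difference (3*exp(2*t)) - (3*exp(-2*t)) = 3*exp(2*t) - 3*exp(-2*t) changes sign at t = 0 inside [-2, 2], so split the integral there.
∫[-2,0] (3*exp(2*t) - 3*exp(-2*t)) dt = -3*exp(4)/2 - 3*exp(-4)/2 + 3; the area of that piece is -3 + 3*exp(-4)/2 + 3*exp(4)/2.
∫[0,2] (3*exp(2*t) - 3*exp(-2*t)) dt = -3 + 3*exp(-4)/2 + 3*exp(4)/2.
Total area = (-3 + 3*exp(-4)/2 + 3*exp(4)/2) + (-3 + 3*exp(-4)/2 + 3*exp(4)/2) = -6 + 3*exp(-4) + 3*exp(4).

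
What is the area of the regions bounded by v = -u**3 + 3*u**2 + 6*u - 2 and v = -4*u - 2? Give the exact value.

Set the curves equal: -u**3 + 3*u**2 + 6*u - 2 = -4*u - 2, so -u**3 + 3*u**2 + 10*u = 0, which factors as -u*(u - 5)*(u + 2) = 0. The curves meet at u = -2, 0, 5.
On [-2, 0], v = -4*u - 2 is on top; that piece has area ∫[-2,0] (-(-u**3 + 3*u**2 + 10*u)) du = 8.
On [0, 5], v = -u**3 + 3*u**2 + 6*u - 2 is on top; that piece has area ∫[0,5] (-u**3 + 3*u**2 + 10*u) du = 375/4.
Total enclosed area = 8 + 375/4 = 407/4.

407/4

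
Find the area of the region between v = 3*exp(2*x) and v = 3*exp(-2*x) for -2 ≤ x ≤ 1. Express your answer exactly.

-6 + 3*exp(-4)/2 + 3*exp(-2)/2 + 3*exp(2)/2 + 3*exp(4)/2

The difference (3*exp(2*x)) - (3*exp(-2*x)) = 3*exp(2*x) - 3*exp(-2*x) changes sign at x = 0 inside [-2, 1], so split the integral there.
∫[-2,0] (3*exp(2*x) - 3*exp(-2*x)) dx = -3*exp(4)/2 - 3*exp(-4)/2 + 3; the area of that piece is -3 + 3*exp(-4)/2 + 3*exp(4)/2.
∫[0,1] (3*exp(2*x) - 3*exp(-2*x)) dx = -3 + 3*exp(-2)/2 + 3*exp(2)/2.
Total area = (-3 + 3*exp(-4)/2 + 3*exp(4)/2) + (-3 + 3*exp(-2)/2 + 3*exp(2)/2) = -6 + 3*exp(-4)/2 + 3*exp(-2)/2 + 3*exp(2)/2 + 3*exp(4)/2.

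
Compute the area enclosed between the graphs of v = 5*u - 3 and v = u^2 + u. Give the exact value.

4/3

Set the curves equal: 5*u - 3 = u^2 + u, so -u^2 + 4*u - 3 = 0, which factors as -(u - 3)*(u - 1) = 0. The curves meet at u = 1, 3.
On [1, 3], v = 5*u - 3 is on top; that piece has area ∫[1,3] (-u^2 + 4*u - 3) du = 4/3.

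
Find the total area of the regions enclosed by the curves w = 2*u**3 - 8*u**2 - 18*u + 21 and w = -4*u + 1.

937/6

Set the curves equal: 2*u**3 - 8*u**2 - 18*u + 21 = -4*u + 1, so 2*u**3 - 8*u**2 - 14*u + 20 = 0, which factors as 2*(u - 5)*(u - 1)*(u + 2) = 0. The curves meet at u = -2, 1, 5.
On [-2, 1], w = 2*u**3 - 8*u**2 - 18*u + 21 is on top; that piece has area ∫[-2,1] (2*u**3 - 8*u**2 - 14*u + 20) du = 99/2.
On [1, 5], w = -4*u + 1 is on top; that piece has area ∫[1,5] (-(2*u**3 - 8*u**2 - 14*u + 20)) du = 320/3.
Total enclosed area = 99/2 + 320/3 = 937/6.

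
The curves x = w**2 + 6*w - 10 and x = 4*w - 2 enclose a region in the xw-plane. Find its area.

36

Both boundary curves give x as a function of w, so integrate with respect to w. Setting them equal: w**2 + 2*w - 8 = 0, i.e. (w - 2)*(w + 4) = 0, so they meet at w = -4, 2.
For w in [-4, 2], x = w**2 + 6*w - 10 is on the left; area = ∫[-4,2] (-(w**2 + 2*w - 8)) dw = 36.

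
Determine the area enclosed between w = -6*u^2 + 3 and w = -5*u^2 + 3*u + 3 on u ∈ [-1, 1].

The difference (-6*u^2 + 3) - (-5*u^2 + 3*u + 3) = -u^2 - 3*u changes sign at u = 0 inside [-1, 1], so split the integral there.
∫[-1,0] (-u^2 - 3*u) du = 7/6.
∫[0,1] (-u^2 - 3*u) du = -11/6; the area of that piece is 11/6.
Total area = 7/6 + 11/6 = 3.

3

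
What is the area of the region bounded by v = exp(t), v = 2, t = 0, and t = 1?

The difference (exp(t)) - (2) = exp(t) - 2 changes sign at t = log(2) inside [0, 1], so split the integral there.
∫[0,log(2)] (exp(t) - 2) dt = 1 - log(4); the area of that piece is -1 + log(4).
∫[log(2),1] (exp(t) - 2) dt = -4 + 2*log(2) + exp(1).
Total area = (-1 + log(4)) + (-4 + 2*log(2) + exp(1)) = -5 + exp(1) + 4*log(2).

-5 + exp(1) + 4*log(2)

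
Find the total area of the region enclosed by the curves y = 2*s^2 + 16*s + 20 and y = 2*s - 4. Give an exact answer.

Set the curves equal: 2*s^2 + 16*s + 20 = 2*s - 4, so 2*s^2 + 14*s + 24 = 0, which factors as 2*(s + 3)*(s + 4) = 0. The curves meet at s = -4, -3.
On [-4, -3], y = 2*s - 4 is on top; that piece has area ∫[-4,-3] (-(2*s^2 + 14*s + 24)) ds = 1/3.

1/3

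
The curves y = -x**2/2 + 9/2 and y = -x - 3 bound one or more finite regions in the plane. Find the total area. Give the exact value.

128/3

Set the curves equal: -x**2/2 + 9/2 = -x - 3, so -x**2/2 + x + 15/2 = 0, which factors as -(x - 5)*(x + 3)/2 = 0. The curves meet at x = -3, 5.
On [-3, 5], y = -x**2/2 + 9/2 is on top; that piece has area ∫[-3,5] (-x**2/2 + x + 15/2) dx = 128/3.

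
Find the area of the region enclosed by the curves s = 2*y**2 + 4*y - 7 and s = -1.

Both boundary curves give s as a function of y, so integrate with respect to y. Setting them equal: 2*y**2 + 4*y - 6 = 0, i.e. 2*(y - 1)*(y + 3) = 0, so they meet at y = -3, 1.
For y in [-3, 1], s = 2*y**2 + 4*y - 7 is on the left; area = ∫[-3,1] (-(2*y**2 + 4*y - 6)) dy = 64/3.

64/3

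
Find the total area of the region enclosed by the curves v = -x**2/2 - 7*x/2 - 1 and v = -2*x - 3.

Set the curves equal: -x**2/2 - 7*x/2 - 1 = -2*x - 3, so -x**2/2 - 3*x/2 + 2 = 0, which factors as -(x - 1)*(x + 4)/2 = 0. The curves meet at x = -4, 1.
On [-4, 1], v = -x**2/2 - 7*x/2 - 1 is on top; that piece has area ∫[-4,1] (-x**2/2 - 3*x/2 + 2) dx = 125/12.

125/12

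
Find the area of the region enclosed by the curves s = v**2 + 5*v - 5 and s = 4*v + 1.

Both boundary curves give s as a function of v, so integrate with respect to v. Setting them equal: v**2 + v - 6 = 0, i.e. (v - 2)*(v + 3) = 0, so they meet at v = -3, 2.
For v in [-3, 2], s = v**2 + 5*v - 5 is on the left; area = ∫[-3,2] (-(v**2 + v - 6)) dv = 125/6.

125/6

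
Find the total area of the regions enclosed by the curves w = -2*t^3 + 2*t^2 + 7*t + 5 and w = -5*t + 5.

Set the curves equal: -2*t^3 + 2*t^2 + 7*t + 5 = -5*t + 5, so -2*t^3 + 2*t^2 + 12*t = 0, which factors as -2*t*(t - 3)*(t + 2) = 0. The curves meet at t = -2, 0, 3.
On [-2, 0], w = -5*t + 5 is on top; that piece has area ∫[-2,0] (-(-2*t^3 + 2*t^2 + 12*t)) dt = 32/3.
On [0, 3], w = -2*t^3 + 2*t^2 + 7*t + 5 is on top; that piece has area ∫[0,3] (-2*t^3 + 2*t^2 + 12*t) dt = 63/2.
Total enclosed area = 32/3 + 63/2 = 253/6.

253/6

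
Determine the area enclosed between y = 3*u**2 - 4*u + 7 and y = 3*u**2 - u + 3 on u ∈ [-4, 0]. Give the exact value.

On [-4, 0], (3*u**2 - 4*u + 7) - (3*u**2 - u + 3) = -3*u + 4 is ≥ 0 throughout, so the area is a single integral of |-3*u + 4|.
∫[-4,0] (-3*u + 4) du = 40.

40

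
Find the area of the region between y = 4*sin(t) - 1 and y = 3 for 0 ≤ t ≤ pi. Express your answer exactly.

On [0, pi], (4*sin(t) - 1) - (3) = 4*sin(t) - 4 is ≤ 0 throughout, so the area is a single integral of |4*sin(t) - 4|.
∫[0,pi] (4*sin(t) - 4) dt = 8 - 4*pi; the area of that piece is -8 + 4*pi.

-8 + 4*pi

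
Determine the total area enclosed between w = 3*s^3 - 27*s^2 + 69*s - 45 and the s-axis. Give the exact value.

24

The curve meets the s-axis where 3*s^3 - 27*s^2 + 69*s - 45 = 0, i.e. 3*(s - 5)*(s - 3)*(s - 1) = 0, at s = 1, 3, 5.
On [1, 3] the curve lies above the axis; ∫[1,3] (3*s^3 - 27*s^2 + 69*s - 45) ds = 12, giving area 12.
On [3, 5] the curve lies below the axis; ∫[3,5] (3*s^3 - 27*s^2 + 69*s - 45) ds = -12, giving area 12.
Total area = 12 + 12 = 24.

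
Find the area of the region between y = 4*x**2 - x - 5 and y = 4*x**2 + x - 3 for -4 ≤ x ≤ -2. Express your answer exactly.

8

On [-4, -2], (4*x**2 - x - 5) - (4*x**2 + x - 3) = -2*x - 2 is ≥ 0 throughout, so the area is a single integral of |-2*x - 2|.
∫[-4,-2] (-2*x - 2) dx = 8.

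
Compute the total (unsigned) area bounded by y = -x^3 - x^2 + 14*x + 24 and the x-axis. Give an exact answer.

1741/12

The curve meets the x-axis where -x^3 - x^2 + 14*x + 24 = 0, i.e. -(x - 4)*(x + 2)*(x + 3) = 0, at x = -3, -2, 4.
On [-3, -2] the curve lies below the axis; ∫[-3,-2] (-x^3 - x^2 + 14*x + 24) dx = -13/12, giving area 13/12.
On [-2, 4] the curve lies above the axis; ∫[-2,4] (-x^3 - x^2 + 14*x + 24) dx = 144, giving area 144.
Total area = 13/12 + 144 = 1741/12.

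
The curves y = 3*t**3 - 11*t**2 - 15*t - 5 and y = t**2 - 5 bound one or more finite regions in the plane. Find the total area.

443/2

Set the curves equal: 3*t**3 - 11*t**2 - 15*t - 5 = t**2 - 5, so 3*t**3 - 12*t**2 - 15*t = 0, which factors as 3*t*(t - 5)*(t + 1) = 0. The curves meet at t = -1, 0, 5.
On [-1, 0], y = 3*t**3 - 11*t**2 - 15*t - 5 is on top; that piece has area ∫[-1,0] (3*t**3 - 12*t**2 - 15*t) dt = 11/4.
On [0, 5], y = t**2 - 5 is on top; that piece has area ∫[0,5] (-(3*t**3 - 12*t**2 - 15*t)) dt = 875/4.
Total enclosed area = 11/4 + 875/4 = 443/2.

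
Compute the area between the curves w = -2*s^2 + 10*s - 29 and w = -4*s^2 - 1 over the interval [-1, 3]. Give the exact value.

The difference (-2*s^2 + 10*s - 29) - (-4*s^2 - 1) = 2*s^2 + 10*s - 28 changes sign at s = 2 inside [-1, 3], so split the integral there.
∫[-1,2] (2*s^2 + 10*s - 28) ds = -63; the area of that piece is 63.
∫[2,3] (2*s^2 + 10*s - 28) ds = 29/3.
Total area = 63 + 29/3 = 218/3.

218/3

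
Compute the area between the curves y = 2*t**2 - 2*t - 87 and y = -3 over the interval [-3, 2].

On [-3, 2], (2*t**2 - 2*t - 87) - (-3) = 2*t**2 - 2*t - 84 is ≤ 0 throughout, so the area is a single integral of |2*t**2 - 2*t - 84|.
∫[-3,2] (2*t**2 - 2*t - 84) dt = -1175/3; the area of that piece is 1175/3.

1175/3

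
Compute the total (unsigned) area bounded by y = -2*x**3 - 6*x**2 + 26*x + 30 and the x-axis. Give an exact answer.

256

The curve meets the x-axis where -2*x**3 - 6*x**2 + 26*x + 30 = 0, i.e. -2*(x - 3)*(x + 1)*(x + 5) = 0, at x = -5, -1, 3.
On [-5, -1] the curve lies below the axis; ∫[-5,-1] (-2*x**3 - 6*x**2 + 26*x + 30) dx = -128, giving area 128.
On [-1, 3] the curve lies above the axis; ∫[-1,3] (-2*x**3 - 6*x**2 + 26*x + 30) dx = 128, giving area 128.
Total area = 128 + 128 = 256.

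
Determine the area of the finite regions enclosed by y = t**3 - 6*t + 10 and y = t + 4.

131/4

Set the curves equal: t**3 - 6*t + 10 = t + 4, so t**3 - 7*t + 6 = 0, which factors as (t - 2)*(t - 1)*(t + 3) = 0. The curves meet at t = -3, 1, 2.
On [-3, 1], y = t**3 - 6*t + 10 is on top; that piece has area ∫[-3,1] (t**3 - 7*t + 6) dt = 32.
On [1, 2], y = t + 4 is on top; that piece has area ∫[1,2] (-(t**3 - 7*t + 6)) dt = 3/4.
Total enclosed area = 32 + 3/4 = 131/4.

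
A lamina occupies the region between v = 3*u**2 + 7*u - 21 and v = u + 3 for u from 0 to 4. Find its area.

72

The difference (3*u**2 + 7*u - 21) - (u + 3) = 3*u**2 + 6*u - 24 changes sign at u = 2 inside [0, 4], so split the integral there.
∫[0,2] (3*u**2 + 6*u - 24) du = -28; the area of that piece is 28.
∫[2,4] (3*u**2 + 6*u - 24) du = 44.
Total area = 28 + 44 = 72.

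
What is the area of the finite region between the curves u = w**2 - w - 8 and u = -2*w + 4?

Both boundary curves give u as a function of w, so integrate with respect to w. Setting them equal: w**2 + w - 12 = 0, i.e. (w - 3)*(w + 4) = 0, so they meet at w = -4, 3.
For w in [-4, 3], u = w**2 - w - 8 is on the left; area = ∫[-4,3] (-(w**2 + w - 12)) dw = 343/6.

343/6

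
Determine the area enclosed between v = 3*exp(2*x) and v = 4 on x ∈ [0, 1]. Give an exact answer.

The difference (3*exp(2*x)) - (4) = 3*exp(2*x) - 4 changes sign at x = -log(3)/2 + log(2) inside [0, 1], so split the integral there.
∫[0,-log(3)/2 + log(2)] (3*exp(2*x) - 4) dx = log(9/16) + 1/2; the area of that piece is -1/2 + log(16/9).
∫[-log(3)/2 + log(2),1] (3*exp(2*x) - 4) dx = -6 - 2*log(3) + 4*log(2) + 3*exp(2)/2.
Total area = (-1/2 + log(16/9)) + (-6 - 2*log(3) + 4*log(2) + 3*exp(2)/2) = -13/2 - 4*log(3) + 8*log(2) + 3*exp(2)/2.

-13/2 - 4*log(3) + 8*log(2) + 3*exp(2)/2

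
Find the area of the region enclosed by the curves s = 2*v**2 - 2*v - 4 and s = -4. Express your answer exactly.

Both boundary curves give s as a function of v, so integrate with respect to v. Setting them equal: 2*v**2 - 2*v = 0, i.e. 2*v*(v - 1) = 0, so they meet at v = 0, 1.
For v in [0, 1], s = 2*v**2 - 2*v - 4 is on the left; area = ∫[0,1] (-(2*v**2 - 2*v)) dv = 1/3.

1/3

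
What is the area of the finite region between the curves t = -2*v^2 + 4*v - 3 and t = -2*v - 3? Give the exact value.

9

Both boundary curves give t as a function of v, so integrate with respect to v. Setting them equal: -2*v^2 + 6*v = 0, i.e. -2*v*(v - 3) = 0, so they meet at v = 0, 3.
For v in [0, 3], t = -2*v^2 + 4*v - 3 is on the right; area = ∫[0,3] (-2*v^2 + 6*v) dv = 9.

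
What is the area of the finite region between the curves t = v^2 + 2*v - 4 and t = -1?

32/3

Both boundary curves give t as a function of v, so integrate with respect to v. Setting them equal: v^2 + 2*v - 3 = 0, i.e. (v - 1)*(v + 3) = 0, so they meet at v = -3, 1.
For v in [-3, 1], t = v^2 + 2*v - 4 is on the left; area = ∫[-3,1] (-(v^2 + 2*v - 3)) dv = 32/3.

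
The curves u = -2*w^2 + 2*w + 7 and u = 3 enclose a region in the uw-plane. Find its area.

9

Both boundary curves give u as a function of w, so integrate with respect to w. Setting them equal: -2*w^2 + 2*w + 4 = 0, i.e. -2*(w - 2)*(w + 1) = 0, so they meet at w = -1, 2.
For w in [-1, 2], u = -2*w^2 + 2*w + 7 is on the right; area = ∫[-1,2] (-2*w^2 + 2*w + 4) dw = 9.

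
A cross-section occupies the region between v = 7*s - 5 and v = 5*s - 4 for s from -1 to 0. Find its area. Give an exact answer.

On [-1, 0], (7*s - 5) - (5*s - 4) = 2*s - 1 is ≤ 0 throughout, so the area is a single integral of |2*s - 1|.
∫[-1,0] (2*s - 1) ds = -2; the area of that piece is 2.

2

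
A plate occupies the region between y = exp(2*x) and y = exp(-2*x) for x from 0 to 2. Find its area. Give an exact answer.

On [0, 2], (exp(2*x)) - (exp(-2*x)) = exp(2*x) - exp(-2*x) is ≥ 0 throughout, so the area is a single integral of |exp(2*x) - exp(-2*x)|.
∫[0,2] (exp(2*x) - exp(-2*x)) dx = -1 + exp(-4)/2 + exp(4)/2.

-1 + exp(-4)/2 + exp(4)/2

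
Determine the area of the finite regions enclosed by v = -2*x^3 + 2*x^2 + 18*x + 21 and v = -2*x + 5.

Set the curves equal: -2*x^3 + 2*x^2 + 18*x + 21 = -2*x + 5, so -2*x^3 + 2*x^2 + 20*x + 16 = 0, which factors as -2*(x - 4)*(x + 1)*(x + 2) = 0. The curves meet at x = -2, -1, 4.
On [-2, -1], v = -2*x + 5 is on top; that piece has area ∫[-2,-1] (-(-2*x^3 + 2*x^2 + 20*x + 16)) dx = 11/6.
On [-1, 4], v = -2*x^3 + 2*x^2 + 18*x + 21 is on top; that piece has area ∫[-1,4] (-2*x^3 + 2*x^2 + 20*x + 16) dx = 875/6.
Total enclosed area = 11/6 + 875/6 = 443/3.

443/3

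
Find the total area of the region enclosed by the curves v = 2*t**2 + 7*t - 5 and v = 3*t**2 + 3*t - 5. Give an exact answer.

Set the curves equal: 2*t**2 + 7*t - 5 = 3*t**2 + 3*t - 5, so -t**2 + 4*t = 0, which factors as -t*(t - 4) = 0. The curves meet at t = 0, 4.
On [0, 4], v = 2*t**2 + 7*t - 5 is on top; that piece has area ∫[0,4] (-t**2 + 4*t) dt = 32/3.

32/3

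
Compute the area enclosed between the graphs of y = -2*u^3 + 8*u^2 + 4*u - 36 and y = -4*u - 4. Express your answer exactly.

296/3

Set the curves equal: -2*u^3 + 8*u^2 + 4*u - 36 = -4*u - 4, so -2*u^3 + 8*u^2 + 8*u - 32 = 0, which factors as -2*(u - 4)*(u - 2)*(u + 2) = 0. The curves meet at u = -2, 2, 4.
On [-2, 2], y = -4*u - 4 is on top; that piece has area ∫[-2,2] (-(-2*u^3 + 8*u^2 + 8*u - 32)) du = 256/3.
On [2, 4], y = -2*u^3 + 8*u^2 + 4*u - 36 is on top; that piece has area ∫[2,4] (-2*u^3 + 8*u^2 + 8*u - 32) du = 40/3.
Total enclosed area = 256/3 + 40/3 = 296/3.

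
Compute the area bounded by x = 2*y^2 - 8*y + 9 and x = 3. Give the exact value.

8/3

Both boundary curves give x as a function of y, so integrate with respect to y. Setting them equal: 2*y^2 - 8*y + 6 = 0, i.e. 2*(y - 3)*(y - 1) = 0, so they meet at y = 1, 3.
For y in [1, 3], x = 2*y^2 - 8*y + 9 is on the left; area = ∫[1,3] (-(2*y^2 - 8*y + 6)) dy = 8/3.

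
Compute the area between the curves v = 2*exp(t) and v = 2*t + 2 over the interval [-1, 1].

-4 - 2*exp(-1) + 2*exp(1)

On [-1, 1], (2*exp(t)) - (2*t + 2) = -2*t + 2*exp(t) - 2 is ≥ 0 throughout, so the area is a single integral of |-2*t + 2*exp(t) - 2|.
∫[-1,1] (-2*t + 2*exp(t) - 2) dt = -4 - 2*exp(-1) + 2*exp(1).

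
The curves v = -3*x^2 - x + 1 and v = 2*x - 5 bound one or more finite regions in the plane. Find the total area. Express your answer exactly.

Set the curves equal: -3*x^2 - x + 1 = 2*x - 5, so -3*x^2 - 3*x + 6 = 0, which factors as -3*(x - 1)*(x + 2) = 0. The curves meet at x = -2, 1.
On [-2, 1], v = -3*x^2 - x + 1 is on top; that piece has area ∫[-2,1] (-3*x^2 - 3*x + 6) dx = 27/2.

27/2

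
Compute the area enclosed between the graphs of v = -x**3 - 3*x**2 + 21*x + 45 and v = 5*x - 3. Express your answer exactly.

Set the curves equal: -x**3 - 3*x**2 + 21*x + 45 = 5*x - 3, so -x**3 - 3*x**2 + 16*x + 48 = 0, which factors as -(x - 4)*(x + 3)*(x + 4) = 0. The curves meet at x = -4, -3, 4.
On [-4, -3], v = 5*x - 3 is on top; that piece has area ∫[-4,-3] (-(-x**3 - 3*x**2 + 16*x + 48)) dx = 5/4.
On [-3, 4], v = -x**3 - 3*x**2 + 21*x + 45 is on top; that piece has area ∫[-3,4] (-x**3 - 3*x**2 + 16*x + 48) dx = 1029/4.
Total enclosed area = 5/4 + 1029/4 = 517/2.

517/2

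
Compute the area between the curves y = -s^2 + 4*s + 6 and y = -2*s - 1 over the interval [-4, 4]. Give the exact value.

The difference (-s^2 + 4*s + 6) - (-2*s - 1) = -s^2 + 6*s + 7 changes sign at s = -1 inside [-4, 4], so split the integral there.
∫[-4,-1] (-s^2 + 6*s + 7) ds = -45; the area of that piece is 45.
∫[-1,4] (-s^2 + 6*s + 7) ds = 175/3.
Total area = 45 + 175/3 = 310/3.

310/3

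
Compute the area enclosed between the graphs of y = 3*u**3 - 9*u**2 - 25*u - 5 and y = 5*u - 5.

Set the curves equal: 3*u**3 - 9*u**2 - 25*u - 5 = 5*u - 5, so 3*u**3 - 9*u**2 - 30*u = 0, which factors as 3*u*(u - 5)*(u + 2) = 0. The curves meet at u = -2, 0, 5.
On [-2, 0], y = 3*u**3 - 9*u**2 - 25*u - 5 is on top; that piece has area ∫[-2,0] (3*u**3 - 9*u**2 - 30*u) du = 24.
On [0, 5], y = 5*u - 5 is on top; that piece has area ∫[0,5] (-(3*u**3 - 9*u**2 - 30*u)) du = 1125/4.
Total enclosed area = 24 + 1125/4 = 1221/4.

1221/4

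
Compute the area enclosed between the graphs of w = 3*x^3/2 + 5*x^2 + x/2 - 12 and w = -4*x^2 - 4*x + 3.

Set the curves equal: 3*x^3/2 + 5*x^2 + x/2 - 12 = -4*x^2 - 4*x + 3, so 3*x^3/2 + 9*x^2 + 9*x/2 - 15 = 0, which factors as 3*(x - 1)*(x + 2)*(x + 5)/2 = 0. The curves meet at x = -5, -2, 1.
On [-5, -2], w = 3*x^3/2 + 5*x^2 + x/2 - 12 is on top; that piece has area ∫[-5,-2] (3*x^3/2 + 9*x^2 + 9*x/2 - 15) dx = 243/8.
On [-2, 1], w = -4*x^2 - 4*x + 3 is on top; that piece has area ∫[-2,1] (-(3*x^3/2 + 9*x^2 + 9*x/2 - 15)) dx = 243/8.
Total enclosed area = 243/8 + 243/8 = 243/4.

243/4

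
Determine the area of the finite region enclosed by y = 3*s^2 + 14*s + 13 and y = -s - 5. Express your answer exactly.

Set the curves equal: 3*s^2 + 14*s + 13 = -s - 5, so 3*s^2 + 15*s + 18 = 0, which factors as 3*(s + 2)*(s + 3) = 0. The curves meet at s = -3, -2.
On [-3, -2], y = -s - 5 is on top; that piece has area ∫[-3,-2] (-(3*s^2 + 15*s + 18)) ds = 1/2.

1/2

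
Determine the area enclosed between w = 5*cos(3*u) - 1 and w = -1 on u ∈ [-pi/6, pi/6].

On [-pi/6, pi/6], (5*cos(3*u) - 1) - (-1) = 5*cos(3*u) is ≥ 0 throughout, so the area is a single integral of |5*cos(3*u)|.
∫[-pi/6,pi/6] (5*cos(3*u)) du = 10/3.

10/3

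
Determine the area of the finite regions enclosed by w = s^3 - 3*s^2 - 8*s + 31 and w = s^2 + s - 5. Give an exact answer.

Set the curves equal: s^3 - 3*s^2 - 8*s + 31 = s^2 + s - 5, so s^3 - 4*s^2 - 9*s + 36 = 0, which factors as (s - 4)*(s - 3)*(s + 3) = 0. The curves meet at s = -3, 3, 4.
On [-3, 3], w = s^3 - 3*s^2 - 8*s + 31 is on top; that piece has area ∫[-3,3] (s^3 - 4*s^2 - 9*s + 36) ds = 144.
On [3, 4], w = s^2 + s - 5 is on top; that piece has area ∫[3,4] (-(s^3 - 4*s^2 - 9*s + 36)) ds = 13/12.
Total enclosed area = 144 + 13/12 = 1741/12.

1741/12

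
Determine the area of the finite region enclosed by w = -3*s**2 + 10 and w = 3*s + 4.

Set the curves equal: -3*s**2 + 10 = 3*s + 4, so -3*s**2 - 3*s + 6 = 0, which factors as -3*(s - 1)*(s + 2) = 0. The curves meet at s = -2, 1.
On [-2, 1], w = -3*s**2 + 10 is on top; that piece has area ∫[-2,1] (-3*s**2 - 3*s + 6) ds = 27/2.

27/2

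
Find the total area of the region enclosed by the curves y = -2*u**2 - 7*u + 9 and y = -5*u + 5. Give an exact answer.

Set the curves equal: -2*u**2 - 7*u + 9 = -5*u + 5, so -2*u**2 - 2*u + 4 = 0, which factors as -2*(u - 1)*(u + 2) = 0. The curves meet at u = -2, 1.
On [-2, 1], y = -2*u**2 - 7*u + 9 is on top; that piece has area ∫[-2,1] (-2*u**2 - 2*u + 4) du = 9.

9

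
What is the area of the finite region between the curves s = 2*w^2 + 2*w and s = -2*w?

8/3

Both boundary curves give s as a function of w, so integrate with respect to w. Setting them equal: 2*w^2 + 4*w = 0, i.e. 2*w*(w + 2) = 0, so they meet at w = -2, 0.
For w in [-2, 0], s = 2*w^2 + 2*w is on the left; area = ∫[-2,0] (-(2*w^2 + 4*w)) dw = 8/3.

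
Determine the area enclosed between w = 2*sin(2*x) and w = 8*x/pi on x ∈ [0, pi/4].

1 - pi/4

On [0, pi/4], (2*sin(2*x)) - (8*x/pi) = -8*x/pi + 2*sin(2*x) is ≥ 0 throughout, so the area is a single integral of |-8*x/pi + 2*sin(2*x)|.
∫[0,pi/4] (-8*x/pi + 2*sin(2*x)) dx = 1 - pi/4.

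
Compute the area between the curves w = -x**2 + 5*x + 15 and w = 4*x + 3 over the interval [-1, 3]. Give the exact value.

On [-1, 3], (-x**2 + 5*x + 15) - (4*x + 3) = -x**2 + x + 12 is ≥ 0 throughout, so the area is a single integral of |-x**2 + x + 12|.
∫[-1,3] (-x**2 + x + 12) dx = 128/3.

128/3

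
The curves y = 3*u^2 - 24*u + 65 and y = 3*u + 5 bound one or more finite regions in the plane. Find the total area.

Set the curves equal: 3*u^2 - 24*u + 65 = 3*u + 5, so 3*u^2 - 27*u + 60 = 0, which factors as 3*(u - 5)*(u - 4) = 0. The curves meet at u = 4, 5.
On [4, 5], y = 3*u + 5 is on top; that piece has area ∫[4,5] (-(3*u^2 - 27*u + 60)) du = 1/2.

1/2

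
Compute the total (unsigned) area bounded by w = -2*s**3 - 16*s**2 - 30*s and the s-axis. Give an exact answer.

The curve meets the s-axis where -2*s**3 - 16*s**2 - 30*s = 0, i.e. -2*s*(s + 3)*(s + 5) = 0, at s = -5, -3, 0.
On [-5, -3] the curve lies below the axis; ∫[-5,-3] (-2*s**3 - 16*s**2 - 30*s) ds = -32/3, giving area 32/3.
On [-3, 0] the curve lies above the axis; ∫[-3,0] (-2*s**3 - 16*s**2 - 30*s) ds = 63/2, giving area 63/2.
Total area = 32/3 + 63/2 = 253/6.

253/6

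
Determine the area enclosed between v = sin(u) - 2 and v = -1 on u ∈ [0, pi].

On [0, pi], (sin(u) - 2) - (-1) = sin(u) - 1 is ≤ 0 throughout, so the area is a single integral of |sin(u) - 1|.
∫[0,pi] (sin(u) - 1) du = 2 - pi; the area of that piece is -2 + pi.

-2 + pi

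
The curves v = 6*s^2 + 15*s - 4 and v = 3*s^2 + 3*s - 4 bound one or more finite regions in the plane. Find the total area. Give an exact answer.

32

Set the curves equal: 6*s^2 + 15*s - 4 = 3*s^2 + 3*s - 4, so 3*s^2 + 12*s = 0, which factors as 3*s*(s + 4) = 0. The curves meet at s = -4, 0.
On [-4, 0], v = 3*s^2 + 3*s - 4 is on top; that piece has area ∫[-4,0] (-(3*s^2 + 12*s)) ds = 32.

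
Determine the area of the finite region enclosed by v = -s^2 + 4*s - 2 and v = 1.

Set the curves equal: -s^2 + 4*s - 2 = 1, so -s^2 + 4*s - 3 = 0, which factors as -(s - 3)*(s - 1) = 0. The curves meet at s = 1, 3.
On [1, 3], v = -s^2 + 4*s - 2 is on top; that piece has area ∫[1,3] (-s^2 + 4*s - 3) ds = 4/3.

4/3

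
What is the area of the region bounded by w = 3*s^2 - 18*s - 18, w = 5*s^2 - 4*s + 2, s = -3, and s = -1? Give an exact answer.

The difference (3*s^2 - 18*s - 18) - (5*s^2 - 4*s + 2) = -2*s^2 - 14*s - 20 changes sign at s = -2 inside [-3, -1], so split the integral there.
∫[-3,-2] (-2*s^2 - 14*s - 20) ds = 7/3.
∫[-2,-1] (-2*s^2 - 14*s - 20) ds = -11/3; the area of that piece is 11/3.
Total area = 7/3 + 11/3 = 6.

6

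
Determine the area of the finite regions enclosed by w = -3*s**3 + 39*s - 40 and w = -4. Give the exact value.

1221/4

Set the curves equal: -3*s**3 + 39*s - 40 = -4, so -3*s**3 + 39*s - 36 = 0, which factors as -3*(s - 3)*(s - 1)*(s + 4) = 0. The curves meet at s = -4, 1, 3.
On [-4, 1], w = -4 is on top; that piece has area ∫[-4,1] (-(-3*s**3 + 39*s - 36)) ds = 1125/4.
On [1, 3], w = -3*s**3 + 39*s - 40 is on top; that piece has area ∫[1,3] (-3*s**3 + 39*s - 36) ds = 24.
Total enclosed area = 1125/4 + 24 = 1221/4.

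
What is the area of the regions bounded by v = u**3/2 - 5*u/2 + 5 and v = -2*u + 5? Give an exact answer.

1/4

Set the curves equal: u**3/2 - 5*u/2 + 5 = -2*u + 5, so u**3/2 - u/2 = 0, which factors as u*(u - 1)*(u + 1)/2 = 0. The curves meet at u = -1, 0, 1.
On [-1, 0], v = u**3/2 - 5*u/2 + 5 is on top; that piece has area ∫[-1,0] (u**3/2 - u/2) du = 1/8.
On [0, 1], v = -2*u + 5 is on top; that piece has area ∫[0,1] (-(u**3/2 - u/2)) du = 1/8.
Total enclosed area = 1/8 + 1/8 = 1/4.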